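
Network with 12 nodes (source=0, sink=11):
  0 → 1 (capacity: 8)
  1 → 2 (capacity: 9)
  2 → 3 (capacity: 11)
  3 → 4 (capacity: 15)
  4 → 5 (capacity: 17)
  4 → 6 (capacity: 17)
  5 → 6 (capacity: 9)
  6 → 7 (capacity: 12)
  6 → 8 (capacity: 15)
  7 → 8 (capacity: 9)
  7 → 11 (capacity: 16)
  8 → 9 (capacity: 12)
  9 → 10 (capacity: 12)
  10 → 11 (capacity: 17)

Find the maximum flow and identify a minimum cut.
Max flow = 8, Min cut edges: (0,1)

Maximum flow: 8
Minimum cut: (0,1)
Partition: S = [0], T = [1, 2, 3, 4, 5, 6, 7, 8, 9, 10, 11]

Max-flow min-cut theorem verified: both equal 8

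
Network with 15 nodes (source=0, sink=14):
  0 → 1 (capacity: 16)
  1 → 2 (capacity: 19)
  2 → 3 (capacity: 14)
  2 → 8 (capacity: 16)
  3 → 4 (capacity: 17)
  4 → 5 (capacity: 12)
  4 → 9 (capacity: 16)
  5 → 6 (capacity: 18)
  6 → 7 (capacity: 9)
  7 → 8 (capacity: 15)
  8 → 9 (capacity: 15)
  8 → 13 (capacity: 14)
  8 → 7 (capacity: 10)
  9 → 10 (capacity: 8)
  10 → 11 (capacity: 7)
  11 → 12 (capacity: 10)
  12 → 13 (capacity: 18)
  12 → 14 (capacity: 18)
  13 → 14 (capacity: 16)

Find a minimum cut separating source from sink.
Min cut value = 16, edges: (0,1)

Min cut value: 16
Partition: S = [0], T = [1, 2, 3, 4, 5, 6, 7, 8, 9, 10, 11, 12, 13, 14]
Cut edges: (0,1)

By max-flow min-cut theorem, max flow = min cut = 16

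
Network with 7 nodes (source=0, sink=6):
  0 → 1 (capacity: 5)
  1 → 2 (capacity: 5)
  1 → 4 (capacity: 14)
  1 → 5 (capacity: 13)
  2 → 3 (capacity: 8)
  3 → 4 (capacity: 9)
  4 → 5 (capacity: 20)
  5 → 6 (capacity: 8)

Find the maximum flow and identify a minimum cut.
Max flow = 5, Min cut edges: (0,1)

Maximum flow: 5
Minimum cut: (0,1)
Partition: S = [0], T = [1, 2, 3, 4, 5, 6]

Max-flow min-cut theorem verified: both equal 5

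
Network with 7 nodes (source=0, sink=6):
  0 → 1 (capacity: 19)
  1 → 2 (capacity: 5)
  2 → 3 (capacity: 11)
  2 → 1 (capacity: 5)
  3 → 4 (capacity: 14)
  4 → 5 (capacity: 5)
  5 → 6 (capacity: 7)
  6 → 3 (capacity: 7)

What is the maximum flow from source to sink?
Maximum flow = 5

Max flow: 5

Flow assignment:
  0 → 1: 5/19
  1 → 2: 5/5
  2 → 3: 5/11
  3 → 4: 5/14
  4 → 5: 5/5
  5 → 6: 5/7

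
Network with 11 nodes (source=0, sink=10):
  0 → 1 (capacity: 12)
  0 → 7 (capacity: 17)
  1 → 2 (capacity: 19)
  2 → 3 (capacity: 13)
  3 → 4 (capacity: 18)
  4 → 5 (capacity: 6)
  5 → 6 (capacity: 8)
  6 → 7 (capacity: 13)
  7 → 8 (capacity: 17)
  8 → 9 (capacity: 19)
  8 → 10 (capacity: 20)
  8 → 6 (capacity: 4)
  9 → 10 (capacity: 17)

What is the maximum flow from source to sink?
Maximum flow = 17

Max flow: 17

Flow assignment:
  0 → 1: 6/12
  0 → 7: 11/17
  1 → 2: 6/19
  2 → 3: 6/13
  3 → 4: 6/18
  4 → 5: 6/6
  5 → 6: 6/8
  6 → 7: 6/13
  7 → 8: 17/17
  8 → 10: 17/20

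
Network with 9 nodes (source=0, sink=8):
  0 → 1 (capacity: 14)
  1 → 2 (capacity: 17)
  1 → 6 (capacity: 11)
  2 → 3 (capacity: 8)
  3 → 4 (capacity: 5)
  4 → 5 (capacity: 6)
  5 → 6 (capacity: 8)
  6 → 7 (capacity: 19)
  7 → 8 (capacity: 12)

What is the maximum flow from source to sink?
Maximum flow = 12

Max flow: 12

Flow assignment:
  0 → 1: 12/14
  1 → 2: 3/17
  1 → 6: 9/11
  2 → 3: 3/8
  3 → 4: 3/5
  4 → 5: 3/6
  5 → 6: 3/8
  6 → 7: 12/19
  7 → 8: 12/12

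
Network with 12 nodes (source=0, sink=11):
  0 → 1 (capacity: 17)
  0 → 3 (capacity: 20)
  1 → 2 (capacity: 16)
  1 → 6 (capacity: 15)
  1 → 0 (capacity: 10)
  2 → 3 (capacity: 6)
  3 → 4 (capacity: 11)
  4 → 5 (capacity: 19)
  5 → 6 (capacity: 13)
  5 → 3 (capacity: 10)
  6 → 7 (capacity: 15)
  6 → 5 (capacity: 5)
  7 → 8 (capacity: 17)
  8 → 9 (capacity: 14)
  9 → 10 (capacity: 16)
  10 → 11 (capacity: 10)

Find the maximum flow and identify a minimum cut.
Max flow = 10, Min cut edges: (10,11)

Maximum flow: 10
Minimum cut: (10,11)
Partition: S = [0, 1, 2, 3, 4, 5, 6, 7, 8, 9, 10], T = [11]

Max-flow min-cut theorem verified: both equal 10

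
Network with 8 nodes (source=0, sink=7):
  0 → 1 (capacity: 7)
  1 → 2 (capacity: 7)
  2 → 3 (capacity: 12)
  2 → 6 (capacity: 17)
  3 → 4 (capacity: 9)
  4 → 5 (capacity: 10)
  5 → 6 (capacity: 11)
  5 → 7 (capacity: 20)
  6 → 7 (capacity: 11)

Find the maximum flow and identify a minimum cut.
Max flow = 7, Min cut edges: (1,2)

Maximum flow: 7
Minimum cut: (1,2)
Partition: S = [0, 1], T = [2, 3, 4, 5, 6, 7]

Max-flow min-cut theorem verified: both equal 7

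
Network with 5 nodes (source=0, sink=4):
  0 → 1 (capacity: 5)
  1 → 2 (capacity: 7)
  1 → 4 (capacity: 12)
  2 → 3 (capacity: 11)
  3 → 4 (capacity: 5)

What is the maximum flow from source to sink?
Maximum flow = 5

Max flow: 5

Flow assignment:
  0 → 1: 5/5
  1 → 4: 5/12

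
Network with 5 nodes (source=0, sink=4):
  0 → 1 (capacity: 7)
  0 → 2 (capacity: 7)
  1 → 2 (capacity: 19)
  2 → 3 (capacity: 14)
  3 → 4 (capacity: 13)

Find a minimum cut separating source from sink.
Min cut value = 13, edges: (3,4)

Min cut value: 13
Partition: S = [0, 1, 2, 3], T = [4]
Cut edges: (3,4)

By max-flow min-cut theorem, max flow = min cut = 13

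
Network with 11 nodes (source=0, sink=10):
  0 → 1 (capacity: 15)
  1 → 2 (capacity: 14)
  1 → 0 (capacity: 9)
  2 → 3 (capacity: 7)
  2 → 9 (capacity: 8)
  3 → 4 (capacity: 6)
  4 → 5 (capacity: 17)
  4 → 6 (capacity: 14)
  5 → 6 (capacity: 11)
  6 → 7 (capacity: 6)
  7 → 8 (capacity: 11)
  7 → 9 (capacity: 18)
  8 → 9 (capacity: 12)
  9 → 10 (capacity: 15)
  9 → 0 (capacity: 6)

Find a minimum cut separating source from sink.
Min cut value = 14, edges: (2,9), (6,7)

Min cut value: 14
Partition: S = [0, 1, 2, 3, 4, 5, 6], T = [7, 8, 9, 10]
Cut edges: (2,9), (6,7)

By max-flow min-cut theorem, max flow = min cut = 14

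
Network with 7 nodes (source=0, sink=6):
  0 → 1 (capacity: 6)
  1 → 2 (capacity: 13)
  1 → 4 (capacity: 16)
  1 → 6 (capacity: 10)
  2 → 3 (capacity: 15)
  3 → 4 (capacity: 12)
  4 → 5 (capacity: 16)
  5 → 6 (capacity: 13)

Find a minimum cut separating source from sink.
Min cut value = 6, edges: (0,1)

Min cut value: 6
Partition: S = [0], T = [1, 2, 3, 4, 5, 6]
Cut edges: (0,1)

By max-flow min-cut theorem, max flow = min cut = 6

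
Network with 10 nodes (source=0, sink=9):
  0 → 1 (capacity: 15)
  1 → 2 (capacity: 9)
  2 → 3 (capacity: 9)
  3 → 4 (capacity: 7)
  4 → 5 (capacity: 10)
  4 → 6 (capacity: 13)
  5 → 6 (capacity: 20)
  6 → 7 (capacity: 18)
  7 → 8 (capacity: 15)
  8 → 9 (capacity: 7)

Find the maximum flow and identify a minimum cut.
Max flow = 7, Min cut edges: (8,9)

Maximum flow: 7
Minimum cut: (8,9)
Partition: S = [0, 1, 2, 3, 4, 5, 6, 7, 8], T = [9]

Max-flow min-cut theorem verified: both equal 7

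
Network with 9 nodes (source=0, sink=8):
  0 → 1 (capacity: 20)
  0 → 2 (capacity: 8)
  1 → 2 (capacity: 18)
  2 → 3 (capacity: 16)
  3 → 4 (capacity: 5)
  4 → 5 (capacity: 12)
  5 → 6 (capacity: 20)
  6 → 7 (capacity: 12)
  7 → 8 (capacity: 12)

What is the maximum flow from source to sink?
Maximum flow = 5

Max flow: 5

Flow assignment:
  0 → 1: 5/20
  1 → 2: 5/18
  2 → 3: 5/16
  3 → 4: 5/5
  4 → 5: 5/12
  5 → 6: 5/20
  6 → 7: 5/12
  7 → 8: 5/12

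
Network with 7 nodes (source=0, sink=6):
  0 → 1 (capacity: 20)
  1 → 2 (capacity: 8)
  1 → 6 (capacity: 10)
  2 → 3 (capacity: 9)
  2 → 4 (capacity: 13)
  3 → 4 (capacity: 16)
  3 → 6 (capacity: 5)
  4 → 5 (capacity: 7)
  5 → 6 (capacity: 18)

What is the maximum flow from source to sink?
Maximum flow = 18

Max flow: 18

Flow assignment:
  0 → 1: 18/20
  1 → 2: 8/8
  1 → 6: 10/10
  2 → 3: 5/9
  2 → 4: 3/13
  3 → 6: 5/5
  4 → 5: 3/7
  5 → 6: 3/18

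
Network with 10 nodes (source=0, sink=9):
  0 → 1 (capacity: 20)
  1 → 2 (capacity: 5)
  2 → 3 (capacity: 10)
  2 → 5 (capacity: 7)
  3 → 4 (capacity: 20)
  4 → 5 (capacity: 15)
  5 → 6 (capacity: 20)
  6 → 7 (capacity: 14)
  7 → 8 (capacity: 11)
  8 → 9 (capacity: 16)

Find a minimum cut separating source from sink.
Min cut value = 5, edges: (1,2)

Min cut value: 5
Partition: S = [0, 1], T = [2, 3, 4, 5, 6, 7, 8, 9]
Cut edges: (1,2)

By max-flow min-cut theorem, max flow = min cut = 5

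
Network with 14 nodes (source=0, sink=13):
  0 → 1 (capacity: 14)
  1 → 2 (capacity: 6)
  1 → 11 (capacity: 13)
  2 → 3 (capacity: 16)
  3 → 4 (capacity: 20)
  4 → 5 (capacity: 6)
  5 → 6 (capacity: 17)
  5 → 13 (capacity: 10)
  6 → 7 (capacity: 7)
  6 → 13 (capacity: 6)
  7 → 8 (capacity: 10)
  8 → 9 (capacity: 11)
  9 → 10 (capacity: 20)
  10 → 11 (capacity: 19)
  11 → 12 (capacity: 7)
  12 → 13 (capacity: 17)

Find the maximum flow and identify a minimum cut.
Max flow = 13, Min cut edges: (4,5), (11,12)

Maximum flow: 13
Minimum cut: (4,5), (11,12)
Partition: S = [0, 1, 2, 3, 4, 7, 8, 9, 10, 11], T = [5, 6, 12, 13]

Max-flow min-cut theorem verified: both equal 13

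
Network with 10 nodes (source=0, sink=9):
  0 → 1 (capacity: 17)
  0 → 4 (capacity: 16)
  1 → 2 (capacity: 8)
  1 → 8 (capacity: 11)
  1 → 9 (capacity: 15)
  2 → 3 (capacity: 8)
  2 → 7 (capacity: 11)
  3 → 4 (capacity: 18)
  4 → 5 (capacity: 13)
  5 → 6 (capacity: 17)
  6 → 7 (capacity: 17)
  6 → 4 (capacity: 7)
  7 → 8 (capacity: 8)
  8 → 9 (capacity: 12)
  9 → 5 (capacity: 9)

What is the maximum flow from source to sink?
Maximum flow = 25

Max flow: 25

Flow assignment:
  0 → 1: 17/17
  0 → 4: 8/16
  1 → 8: 2/11
  1 → 9: 15/15
  4 → 5: 13/13
  5 → 6: 13/17
  6 → 7: 8/17
  6 → 4: 5/7
  7 → 8: 8/8
  8 → 9: 10/12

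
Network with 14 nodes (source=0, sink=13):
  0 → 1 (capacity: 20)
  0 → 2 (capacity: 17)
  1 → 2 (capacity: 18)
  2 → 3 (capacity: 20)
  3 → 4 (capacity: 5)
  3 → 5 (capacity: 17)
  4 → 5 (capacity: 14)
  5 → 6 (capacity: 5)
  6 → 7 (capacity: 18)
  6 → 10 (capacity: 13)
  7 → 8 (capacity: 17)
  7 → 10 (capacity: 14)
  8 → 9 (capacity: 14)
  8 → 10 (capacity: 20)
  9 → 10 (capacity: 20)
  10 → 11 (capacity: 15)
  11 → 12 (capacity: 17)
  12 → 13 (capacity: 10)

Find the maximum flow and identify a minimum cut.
Max flow = 5, Min cut edges: (5,6)

Maximum flow: 5
Minimum cut: (5,6)
Partition: S = [0, 1, 2, 3, 4, 5], T = [6, 7, 8, 9, 10, 11, 12, 13]

Max-flow min-cut theorem verified: both equal 5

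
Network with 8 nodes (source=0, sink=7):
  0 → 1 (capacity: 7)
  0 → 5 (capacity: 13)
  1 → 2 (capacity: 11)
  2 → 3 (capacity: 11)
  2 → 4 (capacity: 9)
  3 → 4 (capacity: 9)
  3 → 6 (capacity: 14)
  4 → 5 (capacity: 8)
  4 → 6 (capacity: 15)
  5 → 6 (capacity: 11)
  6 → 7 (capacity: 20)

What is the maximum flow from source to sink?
Maximum flow = 18

Max flow: 18

Flow assignment:
  0 → 1: 7/7
  0 → 5: 11/13
  1 → 2: 7/11
  2 → 3: 7/11
  3 → 6: 7/14
  5 → 6: 11/11
  6 → 7: 18/20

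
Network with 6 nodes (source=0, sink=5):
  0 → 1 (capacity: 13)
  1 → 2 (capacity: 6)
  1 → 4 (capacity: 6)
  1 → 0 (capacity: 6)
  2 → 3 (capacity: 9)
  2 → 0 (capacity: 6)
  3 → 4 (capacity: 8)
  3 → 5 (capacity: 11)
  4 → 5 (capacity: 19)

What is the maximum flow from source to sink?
Maximum flow = 12

Max flow: 12

Flow assignment:
  0 → 1: 12/13
  1 → 2: 6/6
  1 → 4: 6/6
  2 → 3: 6/9
  3 → 5: 6/11
  4 → 5: 6/19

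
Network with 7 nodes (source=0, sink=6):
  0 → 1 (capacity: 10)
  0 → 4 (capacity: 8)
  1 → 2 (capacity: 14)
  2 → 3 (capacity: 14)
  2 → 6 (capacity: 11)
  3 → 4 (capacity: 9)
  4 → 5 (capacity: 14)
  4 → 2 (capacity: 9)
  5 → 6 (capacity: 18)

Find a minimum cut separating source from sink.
Min cut value = 18, edges: (0,1), (0,4)

Min cut value: 18
Partition: S = [0], T = [1, 2, 3, 4, 5, 6]
Cut edges: (0,1), (0,4)

By max-flow min-cut theorem, max flow = min cut = 18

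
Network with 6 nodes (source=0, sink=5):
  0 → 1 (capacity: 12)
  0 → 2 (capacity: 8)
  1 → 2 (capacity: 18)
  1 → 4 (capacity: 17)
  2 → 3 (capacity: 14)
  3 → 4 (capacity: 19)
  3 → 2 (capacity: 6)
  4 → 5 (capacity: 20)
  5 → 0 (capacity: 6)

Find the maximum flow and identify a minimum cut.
Max flow = 20, Min cut edges: (4,5)

Maximum flow: 20
Minimum cut: (4,5)
Partition: S = [0, 1, 2, 3, 4], T = [5]

Max-flow min-cut theorem verified: both equal 20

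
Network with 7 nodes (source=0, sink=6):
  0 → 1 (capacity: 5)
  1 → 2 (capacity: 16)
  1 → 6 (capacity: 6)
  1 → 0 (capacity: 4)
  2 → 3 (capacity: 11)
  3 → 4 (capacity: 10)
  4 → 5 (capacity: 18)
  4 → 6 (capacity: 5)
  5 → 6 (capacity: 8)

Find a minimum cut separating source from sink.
Min cut value = 5, edges: (0,1)

Min cut value: 5
Partition: S = [0], T = [1, 2, 3, 4, 5, 6]
Cut edges: (0,1)

By max-flow min-cut theorem, max flow = min cut = 5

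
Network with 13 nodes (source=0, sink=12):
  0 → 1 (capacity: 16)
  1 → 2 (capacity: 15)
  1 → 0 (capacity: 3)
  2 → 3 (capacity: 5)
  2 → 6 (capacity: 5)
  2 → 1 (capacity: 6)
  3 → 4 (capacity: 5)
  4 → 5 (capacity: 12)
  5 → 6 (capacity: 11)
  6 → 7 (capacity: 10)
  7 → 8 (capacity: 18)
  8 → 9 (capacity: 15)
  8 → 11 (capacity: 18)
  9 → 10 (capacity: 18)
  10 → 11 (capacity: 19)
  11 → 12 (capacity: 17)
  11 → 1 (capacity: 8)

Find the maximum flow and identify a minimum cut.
Max flow = 10, Min cut edges: (6,7)

Maximum flow: 10
Minimum cut: (6,7)
Partition: S = [0, 1, 2, 3, 4, 5, 6], T = [7, 8, 9, 10, 11, 12]

Max-flow min-cut theorem verified: both equal 10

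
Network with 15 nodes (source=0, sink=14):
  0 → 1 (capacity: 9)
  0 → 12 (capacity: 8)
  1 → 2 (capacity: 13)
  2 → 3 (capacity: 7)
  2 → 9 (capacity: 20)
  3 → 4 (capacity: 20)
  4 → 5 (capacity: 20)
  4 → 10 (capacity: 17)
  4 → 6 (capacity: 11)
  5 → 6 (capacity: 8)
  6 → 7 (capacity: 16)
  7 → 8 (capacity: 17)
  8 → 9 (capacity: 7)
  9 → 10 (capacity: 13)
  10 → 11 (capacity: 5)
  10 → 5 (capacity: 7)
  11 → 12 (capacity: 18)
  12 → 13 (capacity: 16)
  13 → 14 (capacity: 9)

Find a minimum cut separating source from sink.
Min cut value = 9, edges: (13,14)

Min cut value: 9
Partition: S = [0, 1, 2, 3, 4, 5, 6, 7, 8, 9, 10, 11, 12, 13], T = [14]
Cut edges: (13,14)

By max-flow min-cut theorem, max flow = min cut = 9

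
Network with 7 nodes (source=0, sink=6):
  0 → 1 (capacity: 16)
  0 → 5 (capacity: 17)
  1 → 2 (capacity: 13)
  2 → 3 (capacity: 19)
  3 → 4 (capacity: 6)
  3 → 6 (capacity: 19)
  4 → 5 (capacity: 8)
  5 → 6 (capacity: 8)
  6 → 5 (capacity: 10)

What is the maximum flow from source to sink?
Maximum flow = 21

Max flow: 21

Flow assignment:
  0 → 1: 13/16
  0 → 5: 8/17
  1 → 2: 13/13
  2 → 3: 13/19
  3 → 6: 13/19
  5 → 6: 8/8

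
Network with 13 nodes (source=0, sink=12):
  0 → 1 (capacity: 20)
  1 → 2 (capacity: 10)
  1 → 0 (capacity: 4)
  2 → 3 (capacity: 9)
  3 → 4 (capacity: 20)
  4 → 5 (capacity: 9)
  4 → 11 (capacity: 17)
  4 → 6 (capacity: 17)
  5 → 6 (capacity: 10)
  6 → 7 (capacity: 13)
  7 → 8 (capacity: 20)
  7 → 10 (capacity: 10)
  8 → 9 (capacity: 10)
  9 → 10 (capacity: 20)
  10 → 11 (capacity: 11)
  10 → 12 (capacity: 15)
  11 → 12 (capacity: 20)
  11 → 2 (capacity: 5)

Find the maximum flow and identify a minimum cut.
Max flow = 9, Min cut edges: (2,3)

Maximum flow: 9
Minimum cut: (2,3)
Partition: S = [0, 1, 2], T = [3, 4, 5, 6, 7, 8, 9, 10, 11, 12]

Max-flow min-cut theorem verified: both equal 9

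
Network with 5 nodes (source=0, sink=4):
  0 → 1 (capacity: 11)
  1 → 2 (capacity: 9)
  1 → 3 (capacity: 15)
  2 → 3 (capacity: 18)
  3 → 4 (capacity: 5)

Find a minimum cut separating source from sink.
Min cut value = 5, edges: (3,4)

Min cut value: 5
Partition: S = [0, 1, 2, 3], T = [4]
Cut edges: (3,4)

By max-flow min-cut theorem, max flow = min cut = 5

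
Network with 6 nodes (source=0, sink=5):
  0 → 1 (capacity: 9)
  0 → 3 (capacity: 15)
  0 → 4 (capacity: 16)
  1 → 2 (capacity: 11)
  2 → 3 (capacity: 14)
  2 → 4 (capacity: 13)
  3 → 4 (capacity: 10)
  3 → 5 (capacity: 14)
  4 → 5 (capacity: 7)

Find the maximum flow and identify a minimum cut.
Max flow = 21, Min cut edges: (3,5), (4,5)

Maximum flow: 21
Minimum cut: (3,5), (4,5)
Partition: S = [0, 1, 2, 3, 4], T = [5]

Max-flow min-cut theorem verified: both equal 21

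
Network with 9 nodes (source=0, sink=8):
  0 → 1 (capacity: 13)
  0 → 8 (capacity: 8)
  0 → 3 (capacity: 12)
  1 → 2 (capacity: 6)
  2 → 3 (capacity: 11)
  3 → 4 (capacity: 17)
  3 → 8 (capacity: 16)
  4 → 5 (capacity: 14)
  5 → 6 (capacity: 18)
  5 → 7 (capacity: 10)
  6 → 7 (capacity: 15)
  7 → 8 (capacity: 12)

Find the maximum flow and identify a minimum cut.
Max flow = 26, Min cut edges: (0,8), (0,3), (1,2)

Maximum flow: 26
Minimum cut: (0,8), (0,3), (1,2)
Partition: S = [0, 1], T = [2, 3, 4, 5, 6, 7, 8]

Max-flow min-cut theorem verified: both equal 26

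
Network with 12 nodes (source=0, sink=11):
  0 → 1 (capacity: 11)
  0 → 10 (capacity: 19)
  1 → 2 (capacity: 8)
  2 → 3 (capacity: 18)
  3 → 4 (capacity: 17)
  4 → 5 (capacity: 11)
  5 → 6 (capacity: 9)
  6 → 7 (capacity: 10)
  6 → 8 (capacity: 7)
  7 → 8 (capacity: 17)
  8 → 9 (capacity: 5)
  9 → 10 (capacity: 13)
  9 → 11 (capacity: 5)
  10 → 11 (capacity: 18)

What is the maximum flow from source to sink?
Maximum flow = 23

Max flow: 23

Flow assignment:
  0 → 1: 5/11
  0 → 10: 18/19
  1 → 2: 5/8
  2 → 3: 5/18
  3 → 4: 5/17
  4 → 5: 5/11
  5 → 6: 5/9
  6 → 8: 5/7
  8 → 9: 5/5
  9 → 11: 5/5
  10 → 11: 18/18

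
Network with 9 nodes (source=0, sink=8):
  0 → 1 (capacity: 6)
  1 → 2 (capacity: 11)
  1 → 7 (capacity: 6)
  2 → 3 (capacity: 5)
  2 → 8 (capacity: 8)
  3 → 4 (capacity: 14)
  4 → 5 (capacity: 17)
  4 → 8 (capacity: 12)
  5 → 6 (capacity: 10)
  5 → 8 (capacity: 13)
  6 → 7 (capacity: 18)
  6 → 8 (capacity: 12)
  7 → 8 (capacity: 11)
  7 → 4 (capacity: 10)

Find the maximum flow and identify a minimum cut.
Max flow = 6, Min cut edges: (0,1)

Maximum flow: 6
Minimum cut: (0,1)
Partition: S = [0], T = [1, 2, 3, 4, 5, 6, 7, 8]

Max-flow min-cut theorem verified: both equal 6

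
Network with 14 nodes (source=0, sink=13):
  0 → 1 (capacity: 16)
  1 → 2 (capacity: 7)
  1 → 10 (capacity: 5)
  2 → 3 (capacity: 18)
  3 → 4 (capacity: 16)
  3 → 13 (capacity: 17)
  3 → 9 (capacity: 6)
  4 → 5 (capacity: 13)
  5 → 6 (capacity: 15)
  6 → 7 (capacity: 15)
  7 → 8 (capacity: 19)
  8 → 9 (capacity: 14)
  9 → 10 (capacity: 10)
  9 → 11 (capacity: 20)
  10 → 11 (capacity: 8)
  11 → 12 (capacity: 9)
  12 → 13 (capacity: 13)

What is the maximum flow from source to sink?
Maximum flow = 12

Max flow: 12

Flow assignment:
  0 → 1: 12/16
  1 → 2: 7/7
  1 → 10: 5/5
  2 → 3: 7/18
  3 → 13: 7/17
  10 → 11: 5/8
  11 → 12: 5/9
  12 → 13: 5/13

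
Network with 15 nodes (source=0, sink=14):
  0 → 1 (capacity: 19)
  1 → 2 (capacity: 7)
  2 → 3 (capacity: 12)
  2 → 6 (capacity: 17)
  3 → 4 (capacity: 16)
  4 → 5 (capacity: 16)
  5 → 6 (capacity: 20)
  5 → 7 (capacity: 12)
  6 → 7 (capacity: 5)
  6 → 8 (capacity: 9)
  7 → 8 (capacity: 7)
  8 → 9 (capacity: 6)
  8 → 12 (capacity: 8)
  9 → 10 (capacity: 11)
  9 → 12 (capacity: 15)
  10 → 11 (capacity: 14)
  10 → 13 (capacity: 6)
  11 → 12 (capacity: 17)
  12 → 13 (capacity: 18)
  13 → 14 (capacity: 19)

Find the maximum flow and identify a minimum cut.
Max flow = 7, Min cut edges: (1,2)

Maximum flow: 7
Minimum cut: (1,2)
Partition: S = [0, 1], T = [2, 3, 4, 5, 6, 7, 8, 9, 10, 11, 12, 13, 14]

Max-flow min-cut theorem verified: both equal 7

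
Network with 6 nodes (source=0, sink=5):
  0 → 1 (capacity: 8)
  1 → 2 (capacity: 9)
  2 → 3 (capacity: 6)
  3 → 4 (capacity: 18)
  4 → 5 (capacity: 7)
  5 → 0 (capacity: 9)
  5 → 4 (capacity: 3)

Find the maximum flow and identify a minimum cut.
Max flow = 6, Min cut edges: (2,3)

Maximum flow: 6
Minimum cut: (2,3)
Partition: S = [0, 1, 2], T = [3, 4, 5]

Max-flow min-cut theorem verified: both equal 6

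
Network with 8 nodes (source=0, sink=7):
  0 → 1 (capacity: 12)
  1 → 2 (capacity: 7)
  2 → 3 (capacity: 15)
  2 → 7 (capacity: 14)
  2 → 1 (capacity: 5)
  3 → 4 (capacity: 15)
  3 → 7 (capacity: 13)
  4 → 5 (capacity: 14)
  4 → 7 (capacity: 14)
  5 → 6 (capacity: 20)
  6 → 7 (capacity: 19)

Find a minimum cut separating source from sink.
Min cut value = 7, edges: (1,2)

Min cut value: 7
Partition: S = [0, 1], T = [2, 3, 4, 5, 6, 7]
Cut edges: (1,2)

By max-flow min-cut theorem, max flow = min cut = 7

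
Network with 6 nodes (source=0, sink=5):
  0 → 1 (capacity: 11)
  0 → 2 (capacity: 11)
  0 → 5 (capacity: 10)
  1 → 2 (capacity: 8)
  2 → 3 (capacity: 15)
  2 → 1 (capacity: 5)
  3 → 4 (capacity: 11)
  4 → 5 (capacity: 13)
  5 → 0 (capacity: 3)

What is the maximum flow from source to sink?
Maximum flow = 21

Max flow: 21

Flow assignment:
  0 → 1: 8/11
  0 → 2: 3/11
  0 → 5: 10/10
  1 → 2: 8/8
  2 → 3: 11/15
  3 → 4: 11/11
  4 → 5: 11/13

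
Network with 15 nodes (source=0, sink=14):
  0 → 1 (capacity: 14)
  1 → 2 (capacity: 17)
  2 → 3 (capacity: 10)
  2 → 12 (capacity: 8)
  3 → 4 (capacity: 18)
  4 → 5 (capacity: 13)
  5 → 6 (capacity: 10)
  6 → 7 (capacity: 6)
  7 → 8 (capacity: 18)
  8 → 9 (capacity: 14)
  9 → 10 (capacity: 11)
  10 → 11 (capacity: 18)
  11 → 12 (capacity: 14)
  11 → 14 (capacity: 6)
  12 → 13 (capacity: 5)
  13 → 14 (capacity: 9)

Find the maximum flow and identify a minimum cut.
Max flow = 11, Min cut edges: (11,14), (12,13)

Maximum flow: 11
Minimum cut: (11,14), (12,13)
Partition: S = [0, 1, 2, 3, 4, 5, 6, 7, 8, 9, 10, 11, 12], T = [13, 14]

Max-flow min-cut theorem verified: both equal 11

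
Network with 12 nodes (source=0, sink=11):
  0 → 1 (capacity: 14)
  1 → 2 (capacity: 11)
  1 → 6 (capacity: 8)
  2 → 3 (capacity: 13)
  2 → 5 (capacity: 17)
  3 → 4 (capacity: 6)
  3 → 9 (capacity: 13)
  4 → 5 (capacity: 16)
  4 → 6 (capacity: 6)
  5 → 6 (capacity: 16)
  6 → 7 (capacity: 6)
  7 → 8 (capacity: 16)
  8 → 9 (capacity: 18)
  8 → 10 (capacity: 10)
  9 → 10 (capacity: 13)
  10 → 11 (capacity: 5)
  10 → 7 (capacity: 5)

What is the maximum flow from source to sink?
Maximum flow = 5

Max flow: 5

Flow assignment:
  0 → 1: 5/14
  1 → 2: 5/11
  2 → 3: 5/13
  3 → 9: 5/13
  9 → 10: 5/13
  10 → 11: 5/5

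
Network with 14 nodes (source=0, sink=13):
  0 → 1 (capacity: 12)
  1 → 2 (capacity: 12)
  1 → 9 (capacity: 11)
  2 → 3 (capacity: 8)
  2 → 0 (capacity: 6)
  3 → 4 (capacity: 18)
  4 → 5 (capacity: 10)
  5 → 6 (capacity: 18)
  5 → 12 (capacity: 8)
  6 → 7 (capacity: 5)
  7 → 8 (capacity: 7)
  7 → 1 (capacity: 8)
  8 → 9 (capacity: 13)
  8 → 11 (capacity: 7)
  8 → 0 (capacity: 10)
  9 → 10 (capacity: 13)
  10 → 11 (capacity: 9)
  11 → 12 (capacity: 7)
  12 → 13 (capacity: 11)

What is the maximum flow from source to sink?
Maximum flow = 11

Max flow: 11

Flow assignment:
  0 → 1: 12/12
  1 → 2: 5/12
  1 → 9: 7/11
  2 → 3: 4/8
  2 → 0: 1/6
  3 → 4: 4/18
  4 → 5: 4/10
  5 → 12: 4/8
  9 → 10: 7/13
  10 → 11: 7/9
  11 → 12: 7/7
  12 → 13: 11/11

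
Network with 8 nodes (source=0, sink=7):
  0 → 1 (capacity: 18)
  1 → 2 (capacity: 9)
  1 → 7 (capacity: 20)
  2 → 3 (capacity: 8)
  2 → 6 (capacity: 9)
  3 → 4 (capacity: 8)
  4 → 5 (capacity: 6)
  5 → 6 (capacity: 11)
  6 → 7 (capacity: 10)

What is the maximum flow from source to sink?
Maximum flow = 18

Max flow: 18

Flow assignment:
  0 → 1: 18/18
  1 → 7: 18/20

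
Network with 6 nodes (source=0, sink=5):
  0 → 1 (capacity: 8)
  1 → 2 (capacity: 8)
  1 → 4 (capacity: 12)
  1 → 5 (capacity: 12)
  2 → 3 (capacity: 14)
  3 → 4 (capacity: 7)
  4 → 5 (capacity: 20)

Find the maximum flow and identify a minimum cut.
Max flow = 8, Min cut edges: (0,1)

Maximum flow: 8
Minimum cut: (0,1)
Partition: S = [0], T = [1, 2, 3, 4, 5]

Max-flow min-cut theorem verified: both equal 8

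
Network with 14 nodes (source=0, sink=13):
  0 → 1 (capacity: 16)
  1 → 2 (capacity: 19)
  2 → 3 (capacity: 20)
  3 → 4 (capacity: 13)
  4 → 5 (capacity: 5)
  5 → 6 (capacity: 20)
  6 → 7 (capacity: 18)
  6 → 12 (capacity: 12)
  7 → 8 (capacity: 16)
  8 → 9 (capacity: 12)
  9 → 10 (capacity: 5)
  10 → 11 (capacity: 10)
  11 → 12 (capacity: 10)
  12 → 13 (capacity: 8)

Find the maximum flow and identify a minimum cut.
Max flow = 5, Min cut edges: (4,5)

Maximum flow: 5
Minimum cut: (4,5)
Partition: S = [0, 1, 2, 3, 4], T = [5, 6, 7, 8, 9, 10, 11, 12, 13]

Max-flow min-cut theorem verified: both equal 5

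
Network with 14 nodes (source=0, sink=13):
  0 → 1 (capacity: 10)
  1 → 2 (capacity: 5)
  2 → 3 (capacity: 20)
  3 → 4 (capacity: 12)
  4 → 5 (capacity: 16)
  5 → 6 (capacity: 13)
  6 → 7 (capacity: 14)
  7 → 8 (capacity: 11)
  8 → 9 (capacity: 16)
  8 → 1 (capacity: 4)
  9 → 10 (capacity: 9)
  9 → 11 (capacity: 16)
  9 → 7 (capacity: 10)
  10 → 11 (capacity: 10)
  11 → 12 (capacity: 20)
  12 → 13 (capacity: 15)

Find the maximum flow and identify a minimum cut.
Max flow = 5, Min cut edges: (1,2)

Maximum flow: 5
Minimum cut: (1,2)
Partition: S = [0, 1], T = [2, 3, 4, 5, 6, 7, 8, 9, 10, 11, 12, 13]

Max-flow min-cut theorem verified: both equal 5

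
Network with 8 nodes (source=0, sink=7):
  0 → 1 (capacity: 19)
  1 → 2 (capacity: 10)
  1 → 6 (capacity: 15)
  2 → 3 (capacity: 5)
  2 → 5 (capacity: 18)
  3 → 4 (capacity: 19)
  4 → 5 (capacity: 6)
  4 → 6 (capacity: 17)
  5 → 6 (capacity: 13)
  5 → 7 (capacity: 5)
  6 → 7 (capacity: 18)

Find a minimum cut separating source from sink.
Min cut value = 19, edges: (0,1)

Min cut value: 19
Partition: S = [0], T = [1, 2, 3, 4, 5, 6, 7]
Cut edges: (0,1)

By max-flow min-cut theorem, max flow = min cut = 19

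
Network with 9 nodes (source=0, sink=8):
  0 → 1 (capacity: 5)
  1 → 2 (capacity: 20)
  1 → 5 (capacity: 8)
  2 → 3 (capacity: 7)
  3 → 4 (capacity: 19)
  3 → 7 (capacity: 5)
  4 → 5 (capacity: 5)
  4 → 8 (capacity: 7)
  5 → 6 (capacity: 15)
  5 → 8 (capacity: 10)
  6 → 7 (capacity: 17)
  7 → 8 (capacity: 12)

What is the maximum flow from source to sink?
Maximum flow = 5

Max flow: 5

Flow assignment:
  0 → 1: 5/5
  1 → 5: 5/8
  5 → 8: 5/10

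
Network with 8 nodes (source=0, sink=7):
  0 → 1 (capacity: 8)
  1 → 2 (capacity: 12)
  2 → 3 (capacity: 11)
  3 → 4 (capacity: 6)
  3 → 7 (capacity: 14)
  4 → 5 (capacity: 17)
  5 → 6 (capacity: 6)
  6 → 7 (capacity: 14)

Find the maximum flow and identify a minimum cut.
Max flow = 8, Min cut edges: (0,1)

Maximum flow: 8
Minimum cut: (0,1)
Partition: S = [0], T = [1, 2, 3, 4, 5, 6, 7]

Max-flow min-cut theorem verified: both equal 8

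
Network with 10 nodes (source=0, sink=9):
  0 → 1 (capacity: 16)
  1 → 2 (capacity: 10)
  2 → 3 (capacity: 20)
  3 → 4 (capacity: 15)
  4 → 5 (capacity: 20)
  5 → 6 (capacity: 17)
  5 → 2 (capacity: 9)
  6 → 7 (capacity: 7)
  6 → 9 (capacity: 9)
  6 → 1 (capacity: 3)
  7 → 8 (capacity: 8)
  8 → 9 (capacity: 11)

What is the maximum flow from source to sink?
Maximum flow = 10

Max flow: 10

Flow assignment:
  0 → 1: 10/16
  1 → 2: 10/10
  2 → 3: 10/20
  3 → 4: 10/15
  4 → 5: 10/20
  5 → 6: 10/17
  6 → 7: 1/7
  6 → 9: 9/9
  7 → 8: 1/8
  8 → 9: 1/11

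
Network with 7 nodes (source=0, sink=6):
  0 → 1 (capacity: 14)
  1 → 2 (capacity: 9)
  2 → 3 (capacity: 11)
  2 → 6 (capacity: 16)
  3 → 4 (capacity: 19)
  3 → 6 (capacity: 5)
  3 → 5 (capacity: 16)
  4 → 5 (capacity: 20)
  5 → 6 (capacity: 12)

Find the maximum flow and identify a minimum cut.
Max flow = 9, Min cut edges: (1,2)

Maximum flow: 9
Minimum cut: (1,2)
Partition: S = [0, 1], T = [2, 3, 4, 5, 6]

Max-flow min-cut theorem verified: both equal 9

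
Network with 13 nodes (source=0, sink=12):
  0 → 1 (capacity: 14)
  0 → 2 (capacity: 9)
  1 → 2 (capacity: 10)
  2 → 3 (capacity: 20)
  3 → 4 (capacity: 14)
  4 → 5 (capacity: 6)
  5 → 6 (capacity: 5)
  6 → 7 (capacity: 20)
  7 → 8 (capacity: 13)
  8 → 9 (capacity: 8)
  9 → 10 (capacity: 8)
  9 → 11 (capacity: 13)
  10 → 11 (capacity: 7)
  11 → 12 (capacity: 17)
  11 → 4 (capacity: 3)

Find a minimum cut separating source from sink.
Min cut value = 5, edges: (5,6)

Min cut value: 5
Partition: S = [0, 1, 2, 3, 4, 5], T = [6, 7, 8, 9, 10, 11, 12]
Cut edges: (5,6)

By max-flow min-cut theorem, max flow = min cut = 5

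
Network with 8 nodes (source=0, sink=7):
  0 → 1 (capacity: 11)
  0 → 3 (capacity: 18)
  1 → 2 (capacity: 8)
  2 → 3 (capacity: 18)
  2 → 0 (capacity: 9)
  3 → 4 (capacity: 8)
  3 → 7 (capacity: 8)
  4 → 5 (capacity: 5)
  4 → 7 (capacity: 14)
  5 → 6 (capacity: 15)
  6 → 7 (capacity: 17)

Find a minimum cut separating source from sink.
Min cut value = 16, edges: (3,4), (3,7)

Min cut value: 16
Partition: S = [0, 1, 2, 3], T = [4, 5, 6, 7]
Cut edges: (3,4), (3,7)

By max-flow min-cut theorem, max flow = min cut = 16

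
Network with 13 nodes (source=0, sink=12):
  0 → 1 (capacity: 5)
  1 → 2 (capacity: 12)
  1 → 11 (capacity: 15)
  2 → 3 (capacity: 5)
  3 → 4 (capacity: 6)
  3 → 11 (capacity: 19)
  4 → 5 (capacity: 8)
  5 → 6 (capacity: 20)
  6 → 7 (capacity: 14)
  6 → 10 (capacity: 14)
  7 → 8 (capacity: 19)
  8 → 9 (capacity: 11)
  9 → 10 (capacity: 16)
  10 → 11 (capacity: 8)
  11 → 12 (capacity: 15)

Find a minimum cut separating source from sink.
Min cut value = 5, edges: (0,1)

Min cut value: 5
Partition: S = [0], T = [1, 2, 3, 4, 5, 6, 7, 8, 9, 10, 11, 12]
Cut edges: (0,1)

By max-flow min-cut theorem, max flow = min cut = 5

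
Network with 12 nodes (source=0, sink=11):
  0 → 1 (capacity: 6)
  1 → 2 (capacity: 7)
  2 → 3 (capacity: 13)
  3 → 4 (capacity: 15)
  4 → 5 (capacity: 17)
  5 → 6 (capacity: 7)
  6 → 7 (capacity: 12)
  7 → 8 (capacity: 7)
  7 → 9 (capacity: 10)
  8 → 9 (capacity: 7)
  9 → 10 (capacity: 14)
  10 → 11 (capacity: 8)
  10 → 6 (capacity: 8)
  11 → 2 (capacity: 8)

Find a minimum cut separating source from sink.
Min cut value = 6, edges: (0,1)

Min cut value: 6
Partition: S = [0], T = [1, 2, 3, 4, 5, 6, 7, 8, 9, 10, 11]
Cut edges: (0,1)

By max-flow min-cut theorem, max flow = min cut = 6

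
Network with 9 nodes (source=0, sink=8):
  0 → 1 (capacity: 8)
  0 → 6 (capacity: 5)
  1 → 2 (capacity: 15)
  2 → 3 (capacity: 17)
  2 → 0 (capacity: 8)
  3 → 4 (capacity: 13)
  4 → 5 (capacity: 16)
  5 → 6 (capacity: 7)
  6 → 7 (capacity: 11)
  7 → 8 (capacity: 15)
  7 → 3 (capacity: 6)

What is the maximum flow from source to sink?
Maximum flow = 11

Max flow: 11

Flow assignment:
  0 → 1: 8/8
  0 → 6: 4/5
  1 → 2: 8/15
  2 → 3: 7/17
  2 → 0: 1/8
  3 → 4: 7/13
  4 → 5: 7/16
  5 → 6: 7/7
  6 → 7: 11/11
  7 → 8: 11/15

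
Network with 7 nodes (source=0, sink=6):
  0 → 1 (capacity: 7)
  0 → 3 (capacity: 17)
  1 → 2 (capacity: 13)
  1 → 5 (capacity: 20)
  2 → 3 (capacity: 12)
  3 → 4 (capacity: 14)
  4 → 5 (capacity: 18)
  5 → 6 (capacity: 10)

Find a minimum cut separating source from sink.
Min cut value = 10, edges: (5,6)

Min cut value: 10
Partition: S = [0, 1, 2, 3, 4, 5], T = [6]
Cut edges: (5,6)

By max-flow min-cut theorem, max flow = min cut = 10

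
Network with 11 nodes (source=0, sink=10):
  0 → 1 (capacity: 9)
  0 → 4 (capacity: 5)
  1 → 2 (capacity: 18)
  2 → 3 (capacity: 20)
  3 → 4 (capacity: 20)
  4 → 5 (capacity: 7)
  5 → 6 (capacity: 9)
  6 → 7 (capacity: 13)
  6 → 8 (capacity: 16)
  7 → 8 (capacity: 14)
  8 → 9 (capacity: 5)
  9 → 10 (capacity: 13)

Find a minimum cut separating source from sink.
Min cut value = 5, edges: (8,9)

Min cut value: 5
Partition: S = [0, 1, 2, 3, 4, 5, 6, 7, 8], T = [9, 10]
Cut edges: (8,9)

By max-flow min-cut theorem, max flow = min cut = 5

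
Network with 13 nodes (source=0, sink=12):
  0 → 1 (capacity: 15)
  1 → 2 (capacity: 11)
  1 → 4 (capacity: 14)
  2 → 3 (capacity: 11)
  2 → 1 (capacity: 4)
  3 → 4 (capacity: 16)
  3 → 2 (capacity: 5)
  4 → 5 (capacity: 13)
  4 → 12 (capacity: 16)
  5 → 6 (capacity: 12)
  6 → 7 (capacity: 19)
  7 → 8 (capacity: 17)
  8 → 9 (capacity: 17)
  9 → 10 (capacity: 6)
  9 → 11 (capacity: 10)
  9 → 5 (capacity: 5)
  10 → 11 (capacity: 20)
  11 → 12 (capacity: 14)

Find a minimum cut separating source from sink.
Min cut value = 15, edges: (0,1)

Min cut value: 15
Partition: S = [0], T = [1, 2, 3, 4, 5, 6, 7, 8, 9, 10, 11, 12]
Cut edges: (0,1)

By max-flow min-cut theorem, max flow = min cut = 15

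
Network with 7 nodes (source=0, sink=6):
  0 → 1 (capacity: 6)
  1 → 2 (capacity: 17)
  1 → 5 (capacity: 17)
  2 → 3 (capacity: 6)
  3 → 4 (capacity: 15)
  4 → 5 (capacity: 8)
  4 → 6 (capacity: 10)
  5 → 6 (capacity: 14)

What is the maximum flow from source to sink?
Maximum flow = 6

Max flow: 6

Flow assignment:
  0 → 1: 6/6
  1 → 5: 6/17
  5 → 6: 6/14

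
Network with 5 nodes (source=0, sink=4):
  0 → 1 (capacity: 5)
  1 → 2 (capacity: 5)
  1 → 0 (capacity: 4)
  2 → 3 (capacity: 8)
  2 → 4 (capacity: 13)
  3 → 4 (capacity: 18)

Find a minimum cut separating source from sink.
Min cut value = 5, edges: (1,2)

Min cut value: 5
Partition: S = [0, 1], T = [2, 3, 4]
Cut edges: (1,2)

By max-flow min-cut theorem, max flow = min cut = 5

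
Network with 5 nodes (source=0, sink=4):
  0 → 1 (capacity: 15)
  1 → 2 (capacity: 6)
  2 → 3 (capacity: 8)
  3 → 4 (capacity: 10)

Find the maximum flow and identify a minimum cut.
Max flow = 6, Min cut edges: (1,2)

Maximum flow: 6
Minimum cut: (1,2)
Partition: S = [0, 1], T = [2, 3, 4]

Max-flow min-cut theorem verified: both equal 6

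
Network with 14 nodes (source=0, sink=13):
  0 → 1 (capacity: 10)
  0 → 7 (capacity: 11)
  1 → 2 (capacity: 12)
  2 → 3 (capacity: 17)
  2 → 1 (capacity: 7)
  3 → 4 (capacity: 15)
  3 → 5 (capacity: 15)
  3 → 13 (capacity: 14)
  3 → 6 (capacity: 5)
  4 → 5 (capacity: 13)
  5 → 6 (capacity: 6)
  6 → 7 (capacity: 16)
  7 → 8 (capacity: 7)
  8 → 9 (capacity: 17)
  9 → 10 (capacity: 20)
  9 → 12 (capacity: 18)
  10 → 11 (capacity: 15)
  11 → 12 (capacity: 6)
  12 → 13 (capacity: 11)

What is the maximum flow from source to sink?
Maximum flow = 17

Max flow: 17

Flow assignment:
  0 → 1: 10/10
  0 → 7: 7/11
  1 → 2: 10/12
  2 → 3: 10/17
  3 → 13: 10/14
  7 → 8: 7/7
  8 → 9: 7/17
  9 → 12: 7/18
  12 → 13: 7/11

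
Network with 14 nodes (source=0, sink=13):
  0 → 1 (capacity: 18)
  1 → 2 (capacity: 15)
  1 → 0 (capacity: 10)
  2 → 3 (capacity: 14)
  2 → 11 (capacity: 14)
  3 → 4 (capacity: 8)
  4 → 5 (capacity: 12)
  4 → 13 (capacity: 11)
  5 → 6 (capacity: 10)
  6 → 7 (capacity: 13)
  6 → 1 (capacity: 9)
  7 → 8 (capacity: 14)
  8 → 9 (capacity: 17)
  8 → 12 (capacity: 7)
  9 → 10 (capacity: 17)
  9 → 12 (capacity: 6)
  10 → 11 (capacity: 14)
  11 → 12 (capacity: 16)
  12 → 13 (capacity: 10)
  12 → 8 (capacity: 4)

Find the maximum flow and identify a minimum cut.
Max flow = 15, Min cut edges: (1,2)

Maximum flow: 15
Minimum cut: (1,2)
Partition: S = [0, 1], T = [2, 3, 4, 5, 6, 7, 8, 9, 10, 11, 12, 13]

Max-flow min-cut theorem verified: both equal 15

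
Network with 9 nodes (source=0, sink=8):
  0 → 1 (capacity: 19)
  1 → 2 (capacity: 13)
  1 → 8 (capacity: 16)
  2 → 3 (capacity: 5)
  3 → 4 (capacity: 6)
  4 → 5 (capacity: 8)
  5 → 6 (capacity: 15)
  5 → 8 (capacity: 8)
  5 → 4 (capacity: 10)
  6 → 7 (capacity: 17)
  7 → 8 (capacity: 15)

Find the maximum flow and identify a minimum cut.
Max flow = 19, Min cut edges: (0,1)

Maximum flow: 19
Minimum cut: (0,1)
Partition: S = [0], T = [1, 2, 3, 4, 5, 6, 7, 8]

Max-flow min-cut theorem verified: both equal 19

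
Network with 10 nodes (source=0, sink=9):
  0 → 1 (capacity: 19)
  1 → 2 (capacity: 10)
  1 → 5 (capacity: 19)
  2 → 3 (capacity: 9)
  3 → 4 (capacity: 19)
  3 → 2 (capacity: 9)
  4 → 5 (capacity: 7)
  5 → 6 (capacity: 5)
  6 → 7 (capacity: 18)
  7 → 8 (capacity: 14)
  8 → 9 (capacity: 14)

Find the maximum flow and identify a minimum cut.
Max flow = 5, Min cut edges: (5,6)

Maximum flow: 5
Minimum cut: (5,6)
Partition: S = [0, 1, 2, 3, 4, 5], T = [6, 7, 8, 9]

Max-flow min-cut theorem verified: both equal 5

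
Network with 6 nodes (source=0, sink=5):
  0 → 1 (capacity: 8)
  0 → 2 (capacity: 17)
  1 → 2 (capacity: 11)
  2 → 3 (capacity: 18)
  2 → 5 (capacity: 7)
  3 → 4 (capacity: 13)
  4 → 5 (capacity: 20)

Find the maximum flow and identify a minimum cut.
Max flow = 20, Min cut edges: (2,5), (3,4)

Maximum flow: 20
Minimum cut: (2,5), (3,4)
Partition: S = [0, 1, 2, 3], T = [4, 5]

Max-flow min-cut theorem verified: both equal 20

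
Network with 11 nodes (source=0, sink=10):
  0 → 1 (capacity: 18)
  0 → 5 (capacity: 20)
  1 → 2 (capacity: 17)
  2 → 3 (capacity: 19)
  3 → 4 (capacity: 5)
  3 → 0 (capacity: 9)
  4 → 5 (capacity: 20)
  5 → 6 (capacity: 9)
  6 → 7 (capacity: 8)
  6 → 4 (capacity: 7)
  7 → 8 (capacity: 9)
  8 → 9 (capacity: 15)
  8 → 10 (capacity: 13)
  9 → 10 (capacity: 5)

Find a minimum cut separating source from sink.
Min cut value = 8, edges: (6,7)

Min cut value: 8
Partition: S = [0, 1, 2, 3, 4, 5, 6], T = [7, 8, 9, 10]
Cut edges: (6,7)

By max-flow min-cut theorem, max flow = min cut = 8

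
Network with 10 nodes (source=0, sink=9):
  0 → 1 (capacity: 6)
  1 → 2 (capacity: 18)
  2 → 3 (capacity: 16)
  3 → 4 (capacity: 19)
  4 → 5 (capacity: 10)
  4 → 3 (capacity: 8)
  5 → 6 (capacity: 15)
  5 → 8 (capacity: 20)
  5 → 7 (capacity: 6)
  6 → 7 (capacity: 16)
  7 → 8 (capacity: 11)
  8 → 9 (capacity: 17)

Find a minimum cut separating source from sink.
Min cut value = 6, edges: (0,1)

Min cut value: 6
Partition: S = [0], T = [1, 2, 3, 4, 5, 6, 7, 8, 9]
Cut edges: (0,1)

By max-flow min-cut theorem, max flow = min cut = 6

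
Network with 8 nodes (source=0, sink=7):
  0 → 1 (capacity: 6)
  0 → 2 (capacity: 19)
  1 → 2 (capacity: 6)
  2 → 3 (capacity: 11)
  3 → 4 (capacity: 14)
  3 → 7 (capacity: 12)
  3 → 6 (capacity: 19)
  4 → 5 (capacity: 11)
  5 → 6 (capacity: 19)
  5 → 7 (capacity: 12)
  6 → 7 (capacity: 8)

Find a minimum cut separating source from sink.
Min cut value = 11, edges: (2,3)

Min cut value: 11
Partition: S = [0, 1, 2], T = [3, 4, 5, 6, 7]
Cut edges: (2,3)

By max-flow min-cut theorem, max flow = min cut = 11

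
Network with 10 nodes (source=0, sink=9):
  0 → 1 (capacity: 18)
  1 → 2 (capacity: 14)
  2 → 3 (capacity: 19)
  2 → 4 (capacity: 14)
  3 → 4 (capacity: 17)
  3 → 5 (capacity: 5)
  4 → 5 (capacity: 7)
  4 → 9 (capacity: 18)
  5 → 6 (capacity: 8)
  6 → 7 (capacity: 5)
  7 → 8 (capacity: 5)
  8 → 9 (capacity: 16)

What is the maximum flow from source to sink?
Maximum flow = 14

Max flow: 14

Flow assignment:
  0 → 1: 14/18
  1 → 2: 14/14
  2 → 4: 14/14
  4 → 9: 14/18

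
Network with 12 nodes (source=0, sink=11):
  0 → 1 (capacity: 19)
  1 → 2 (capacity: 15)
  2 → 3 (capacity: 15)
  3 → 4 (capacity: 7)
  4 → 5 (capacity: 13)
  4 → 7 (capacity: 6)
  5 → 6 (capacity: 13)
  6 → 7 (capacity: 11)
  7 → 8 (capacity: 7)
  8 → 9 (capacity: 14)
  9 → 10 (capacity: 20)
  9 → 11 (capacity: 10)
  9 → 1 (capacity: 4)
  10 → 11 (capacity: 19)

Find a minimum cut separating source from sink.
Min cut value = 7, edges: (7,8)

Min cut value: 7
Partition: S = [0, 1, 2, 3, 4, 5, 6, 7], T = [8, 9, 10, 11]
Cut edges: (7,8)

By max-flow min-cut theorem, max flow = min cut = 7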